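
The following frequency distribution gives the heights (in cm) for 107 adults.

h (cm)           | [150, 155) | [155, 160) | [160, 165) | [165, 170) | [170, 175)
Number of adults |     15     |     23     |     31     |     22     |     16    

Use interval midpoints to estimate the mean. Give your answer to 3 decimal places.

162.547

Midpoints: 152.5, 157.5, 162.5, 167.5, 172.5
Σfm = 15×152.5 + 23×157.5 + 31×162.5 + 22×167.5 + 16×172.5 = 17392.5
n = Σf = 107
Mean = 17392.5 / 107 = 162.5467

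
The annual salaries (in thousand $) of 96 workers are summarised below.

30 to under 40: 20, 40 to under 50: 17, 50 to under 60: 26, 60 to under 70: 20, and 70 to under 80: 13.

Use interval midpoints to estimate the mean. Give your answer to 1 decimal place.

Midpoints: 35, 45, 55, 65, 75
Σfm = 20×35 + 17×45 + 26×55 + 20×65 + 13×75 = 5170
n = Σf = 96
Mean = 5170 / 96 = 53.8542

53.9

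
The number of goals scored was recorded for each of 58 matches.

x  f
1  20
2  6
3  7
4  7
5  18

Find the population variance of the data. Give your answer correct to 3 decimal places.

Values: 1, 2, 3, 4, 5
n = 58, Σfx = 171, mean = 2.9483
Σfx² = 669
Σf(x − x̄)² = Σfx² − (Σfx)²/n = 669 − 171²/58 = 164.8448
Population variance = 164.8448 / 58 = 2.8422

2.842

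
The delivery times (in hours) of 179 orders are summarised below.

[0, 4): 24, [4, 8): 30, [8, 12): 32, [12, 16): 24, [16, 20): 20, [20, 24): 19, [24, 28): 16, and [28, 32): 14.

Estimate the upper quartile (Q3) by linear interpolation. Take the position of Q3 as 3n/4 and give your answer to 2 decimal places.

20.89

Cumulative frequencies: 24, 54, 86, 110, 130, 149, 165, 179
n = 179; position = 3n/4 = 134.25.
This falls in the class [20, 24): L = 20, F = 130, f = 19, h = 4.
Upper quartile ≈ 20 + ((134.25 − 130) / 19) × 4 = 20.8947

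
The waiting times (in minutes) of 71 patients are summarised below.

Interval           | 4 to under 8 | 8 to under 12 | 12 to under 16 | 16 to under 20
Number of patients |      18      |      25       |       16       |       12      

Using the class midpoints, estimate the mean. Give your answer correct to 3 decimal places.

11.239

Midpoints: 6, 10, 14, 18
Σfm = 18×6 + 25×10 + 16×14 + 12×18 = 798
n = Σf = 71
Mean = 798 / 71 = 11.2394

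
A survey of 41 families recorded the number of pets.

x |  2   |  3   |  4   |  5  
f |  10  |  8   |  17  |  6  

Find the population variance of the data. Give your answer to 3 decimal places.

Values: 2, 3, 4, 5
n = 41, Σfx = 142, mean = 3.4634
Σfx² = 534
Σf(x − x̄)² = Σfx² − (Σfx)²/n = 534 − 142²/41 = 42.1951
Population variance = 42.1951 / 41 = 1.0291

1.029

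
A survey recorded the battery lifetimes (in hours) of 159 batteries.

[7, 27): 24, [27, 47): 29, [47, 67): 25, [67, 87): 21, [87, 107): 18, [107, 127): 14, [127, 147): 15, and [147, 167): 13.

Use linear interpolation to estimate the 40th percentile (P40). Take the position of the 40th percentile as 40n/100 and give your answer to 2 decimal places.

Cumulative frequencies: 24, 53, 78, 99, 117, 131, 146, 159
n = 159; position = 40n/100 = 63.6.
This falls in the class [47, 67): L = 47, F = 53, f = 25, h = 20.
40th percentile ≈ 47 + ((63.6 − 53) / 25) × 20 = 55.4800

55.48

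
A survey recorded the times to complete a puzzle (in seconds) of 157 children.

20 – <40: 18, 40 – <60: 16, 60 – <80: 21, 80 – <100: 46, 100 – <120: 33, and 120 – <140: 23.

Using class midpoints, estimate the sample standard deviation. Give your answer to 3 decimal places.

Midpoints: 30, 50, 70, 90, 110, 130
n = 157, Σfm = 13570, mean = 86.4331
Σfm² = 1319700
Σf(m − x̄)² = Σfm² − (Σfm)²/n = 1319700 − 13570²/157 = 146802.5478
Sample variance = 146802.5478 / 156 = 941.0420
Standard deviation = √941.0420 = 30.6764

30.676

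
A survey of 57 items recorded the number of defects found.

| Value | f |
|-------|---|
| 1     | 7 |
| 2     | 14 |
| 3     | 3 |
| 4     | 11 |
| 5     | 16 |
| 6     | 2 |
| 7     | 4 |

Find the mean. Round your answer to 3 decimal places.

Values: 1, 2, 3, 4, 5, 6, 7
Σfx = 7×1 + 14×2 + 3×3 + 11×4 + 16×5 + 2×6 + 4×7 = 208
n = Σf = 57
Mean = 208 / 57 = 3.6491

3.649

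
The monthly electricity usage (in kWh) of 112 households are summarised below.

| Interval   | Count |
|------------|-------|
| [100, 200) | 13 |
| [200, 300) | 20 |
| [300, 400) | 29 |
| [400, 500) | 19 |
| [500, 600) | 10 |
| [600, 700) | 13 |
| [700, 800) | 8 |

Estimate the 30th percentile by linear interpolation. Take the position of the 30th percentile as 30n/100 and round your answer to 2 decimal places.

302.07

Cumulative frequencies: 13, 33, 62, 81, 91, 104, 112
n = 112; position = 30n/100 = 33.6.
This falls in the class [300, 400): L = 300, F = 33, f = 29, h = 100.
30th percentile ≈ 300 + ((33.6 − 33) / 29) × 100 = 302.0690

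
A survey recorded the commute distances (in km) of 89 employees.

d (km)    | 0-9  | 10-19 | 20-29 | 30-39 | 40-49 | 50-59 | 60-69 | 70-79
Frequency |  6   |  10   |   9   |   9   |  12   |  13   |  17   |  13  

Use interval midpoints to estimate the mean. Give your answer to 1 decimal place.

Midpoints: 4.5, 14.5, 24.5, 34.5, 44.5, 54.5, 64.5, 74.5
Σfm = 6×4.5 + 10×14.5 + 9×24.5 + 9×34.5 + 12×44.5 + 13×54.5 + 17×64.5 + 13×74.5 = 4010.5
n = Σf = 89
Mean = 4010.5 / 89 = 45.0618

45.1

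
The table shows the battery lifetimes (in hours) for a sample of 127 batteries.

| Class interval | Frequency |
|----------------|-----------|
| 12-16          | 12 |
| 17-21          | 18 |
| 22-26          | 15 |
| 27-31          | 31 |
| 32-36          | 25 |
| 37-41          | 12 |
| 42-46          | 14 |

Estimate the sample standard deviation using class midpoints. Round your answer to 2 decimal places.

8.84

Midpoints: 14, 19, 24, 29, 34, 39, 44
n = 127, Σfm = 3703, mean = 29.1575
Σfm² = 117817
Σf(m − x̄)² = Σfm² − (Σfm)²/n = 117817 − 3703²/127 = 9846.8504
Sample variance = 9846.8504 / 126 = 78.1496
Standard deviation = √78.1496 = 8.8402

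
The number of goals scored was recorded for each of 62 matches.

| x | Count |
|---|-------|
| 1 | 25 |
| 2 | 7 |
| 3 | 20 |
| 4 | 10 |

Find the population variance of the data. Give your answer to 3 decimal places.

1.312

Values: 1, 2, 3, 4
n = 62, Σfx = 139, mean = 2.2419
Σfx² = 393
Σf(x − x̄)² = Σfx² − (Σfx)²/n = 393 − 139²/62 = 81.3710
Population variance = 81.3710 / 62 = 1.3124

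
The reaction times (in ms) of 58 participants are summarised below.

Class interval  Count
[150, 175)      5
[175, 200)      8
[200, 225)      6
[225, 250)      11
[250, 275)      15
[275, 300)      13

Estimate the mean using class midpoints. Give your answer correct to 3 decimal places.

Midpoints: 162.5, 187.5, 212.5, 237.5, 262.5, 287.5
Σfm = 5×162.5 + 8×187.5 + 6×212.5 + 11×237.5 + 15×262.5 + 13×287.5 = 13875
n = Σf = 58
Mean = 13875 / 58 = 239.2241

239.224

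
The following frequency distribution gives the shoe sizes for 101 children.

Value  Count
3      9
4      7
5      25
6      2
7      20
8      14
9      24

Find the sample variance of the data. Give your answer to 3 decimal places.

Values: 3, 4, 5, 6, 7, 8, 9
n = 101, Σfx = 660, mean = 6.5347
Σfx² = 4710
Σf(x − x̄)² = Σfx² − (Σfx)²/n = 4710 − 660²/101 = 397.1287
Sample variance = 397.1287 / 100 = 3.9713

3.971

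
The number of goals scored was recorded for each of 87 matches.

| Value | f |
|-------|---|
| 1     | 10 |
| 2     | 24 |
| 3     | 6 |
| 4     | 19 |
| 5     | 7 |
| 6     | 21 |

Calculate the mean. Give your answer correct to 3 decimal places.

Values: 1, 2, 3, 4, 5, 6
Σfx = 10×1 + 24×2 + 6×3 + 19×4 + 7×5 + 21×6 = 313
n = Σf = 87
Mean = 313 / 87 = 3.5977

3.598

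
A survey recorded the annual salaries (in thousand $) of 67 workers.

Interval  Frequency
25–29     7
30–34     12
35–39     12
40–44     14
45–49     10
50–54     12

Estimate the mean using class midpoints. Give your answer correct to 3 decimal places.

40.284

Midpoints: 27, 32, 37, 42, 47, 52
Σfm = 7×27 + 12×32 + 12×37 + 14×42 + 10×47 + 12×52 = 2699
n = Σf = 67
Mean = 2699 / 67 = 40.2836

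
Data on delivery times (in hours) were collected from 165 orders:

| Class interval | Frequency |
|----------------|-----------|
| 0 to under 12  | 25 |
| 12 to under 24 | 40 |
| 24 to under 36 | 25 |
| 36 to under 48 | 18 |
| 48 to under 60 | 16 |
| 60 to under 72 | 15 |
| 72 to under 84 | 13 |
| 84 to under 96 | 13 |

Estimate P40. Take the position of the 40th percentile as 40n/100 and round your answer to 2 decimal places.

Cumulative frequencies: 25, 65, 90, 108, 124, 139, 152, 165
n = 165; position = 40n/100 = 66.
This falls in the class 24 to under 36: L = 24, F = 65, f = 25, h = 12.
40th percentile ≈ 24 + ((66 − 65) / 25) × 12 = 24.4800

24.48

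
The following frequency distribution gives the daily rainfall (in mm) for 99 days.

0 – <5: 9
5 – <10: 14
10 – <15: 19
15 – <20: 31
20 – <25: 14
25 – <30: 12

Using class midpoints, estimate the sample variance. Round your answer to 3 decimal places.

Midpoints: 2.5, 7.5, 12.5, 17.5, 22.5, 27.5
n = 99, Σfm = 1552.5, mean = 15.6818
Σfm² = 29468.75
Σf(m − x̄)² = Σfm² − (Σfm)²/n = 29468.75 − 1552.5²/99 = 5122.7273
Sample variance = 5122.7273 / 98 = 52.2727

52.273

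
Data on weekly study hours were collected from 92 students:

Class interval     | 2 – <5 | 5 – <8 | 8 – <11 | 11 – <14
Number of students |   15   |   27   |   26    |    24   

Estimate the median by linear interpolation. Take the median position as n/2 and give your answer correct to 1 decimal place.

8.5

Cumulative frequencies: 15, 42, 68, 92
n = 92; position = n/2 = 46.
This falls in the class 8 – <11: L = 8, F = 42, f = 26, h = 3.
Median ≈ 8 + ((46 − 42) / 26) × 3 = 8.4615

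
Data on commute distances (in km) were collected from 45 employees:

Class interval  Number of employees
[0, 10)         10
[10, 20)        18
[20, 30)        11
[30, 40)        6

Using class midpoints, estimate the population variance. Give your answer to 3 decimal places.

91.654

Midpoints: 5, 15, 25, 35
n = 45, Σfm = 805, mean = 17.8889
Σfm² = 18525
Σf(m − x̄)² = Σfm² − (Σfm)²/n = 18525 − 805²/45 = 4124.4444
Population variance = 4124.4444 / 45 = 91.6543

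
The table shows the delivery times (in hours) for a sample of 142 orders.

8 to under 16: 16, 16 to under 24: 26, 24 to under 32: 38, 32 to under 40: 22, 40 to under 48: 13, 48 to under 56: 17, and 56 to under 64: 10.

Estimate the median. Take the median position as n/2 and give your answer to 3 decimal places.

30.105

Cumulative frequencies: 16, 42, 80, 102, 115, 132, 142
n = 142; position = n/2 = 71.
This falls in the class 24 to under 32: L = 24, F = 42, f = 38, h = 8.
Median ≈ 24 + ((71 − 42) / 38) × 8 = 30.1053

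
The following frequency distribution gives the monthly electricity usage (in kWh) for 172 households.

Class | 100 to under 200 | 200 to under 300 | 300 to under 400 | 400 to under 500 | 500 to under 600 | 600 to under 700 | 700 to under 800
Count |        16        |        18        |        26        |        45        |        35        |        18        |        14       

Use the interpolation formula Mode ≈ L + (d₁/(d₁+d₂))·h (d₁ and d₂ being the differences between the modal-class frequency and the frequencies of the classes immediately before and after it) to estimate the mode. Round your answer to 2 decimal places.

Modal class: 400 to under 500 (highest frequency 45).
d₁ = 45 − 26 = 19, d₂ = 45 − 35 = 10
Mode ≈ 400 + (19/(19+10)) × 100 = 400 + 65.5172 = 465.5172

465.52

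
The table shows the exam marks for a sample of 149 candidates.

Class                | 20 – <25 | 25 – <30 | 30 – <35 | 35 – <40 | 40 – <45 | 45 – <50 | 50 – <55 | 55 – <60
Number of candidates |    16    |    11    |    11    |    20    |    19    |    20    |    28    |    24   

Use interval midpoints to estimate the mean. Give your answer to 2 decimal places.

42.80

Midpoints: 22.5, 27.5, 32.5, 37.5, 42.5, 47.5, 52.5, 57.5
Σfm = 16×22.5 + 11×27.5 + 11×32.5 + 20×37.5 + 19×42.5 + 20×47.5 + 28×52.5 + 24×57.5 = 6377.5
n = Σf = 149
Mean = 6377.5 / 149 = 42.8020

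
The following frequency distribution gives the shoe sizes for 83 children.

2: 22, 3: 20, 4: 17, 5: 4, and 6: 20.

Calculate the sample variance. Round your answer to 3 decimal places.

Values: 2, 3, 4, 5, 6
n = 83, Σfx = 312, mean = 3.7590
Σfx² = 1360
Σf(x − x̄)² = Σfx² − (Σfx)²/n = 1360 − 312²/83 = 187.1807
Sample variance = 187.1807 / 82 = 2.2827

2.283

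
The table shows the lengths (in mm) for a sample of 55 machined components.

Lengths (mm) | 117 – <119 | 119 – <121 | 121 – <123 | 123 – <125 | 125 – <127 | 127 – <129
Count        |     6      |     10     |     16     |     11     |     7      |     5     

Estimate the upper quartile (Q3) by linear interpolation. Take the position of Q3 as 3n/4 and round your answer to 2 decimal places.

Cumulative frequencies: 6, 16, 32, 43, 50, 55
n = 55; position = 3n/4 = 41.25.
This falls in the class 123 – <125: L = 123, F = 32, f = 11, h = 2.
Upper quartile ≈ 123 + ((41.25 − 32) / 11) × 2 = 124.6818

124.68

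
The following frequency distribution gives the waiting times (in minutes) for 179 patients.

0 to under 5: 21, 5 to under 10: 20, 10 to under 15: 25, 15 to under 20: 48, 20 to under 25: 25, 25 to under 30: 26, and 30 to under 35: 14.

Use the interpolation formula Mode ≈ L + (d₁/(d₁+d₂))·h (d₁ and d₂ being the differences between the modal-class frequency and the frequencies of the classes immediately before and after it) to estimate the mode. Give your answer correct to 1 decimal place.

Modal class: 15 to under 20 (highest frequency 48).
d₁ = 48 − 25 = 23, d₂ = 48 − 25 = 23
Mode ≈ 15 + (23/(23+23)) × 5 = 15 + 2.5000 = 17.5000

17.5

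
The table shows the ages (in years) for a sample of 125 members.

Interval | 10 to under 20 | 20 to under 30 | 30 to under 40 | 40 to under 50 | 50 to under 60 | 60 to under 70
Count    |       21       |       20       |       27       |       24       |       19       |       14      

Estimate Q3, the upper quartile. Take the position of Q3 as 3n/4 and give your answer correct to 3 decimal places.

50.921

Cumulative frequencies: 21, 41, 68, 92, 111, 125
n = 125; position = 3n/4 = 93.75.
This falls in the class 50 to under 60: L = 50, F = 92, f = 19, h = 10.
Upper quartile ≈ 50 + ((93.75 − 92) / 19) × 10 = 50.9211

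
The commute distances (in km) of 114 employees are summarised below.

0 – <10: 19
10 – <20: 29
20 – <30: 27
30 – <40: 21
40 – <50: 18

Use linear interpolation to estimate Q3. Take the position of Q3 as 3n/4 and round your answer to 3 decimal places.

35.000

Cumulative frequencies: 19, 48, 75, 96, 114
n = 114; position = 3n/4 = 85.5.
This falls in the class 30 – <40: L = 30, F = 75, f = 21, h = 10.
Upper quartile ≈ 30 + ((85.5 − 75) / 21) × 10 = 35.0000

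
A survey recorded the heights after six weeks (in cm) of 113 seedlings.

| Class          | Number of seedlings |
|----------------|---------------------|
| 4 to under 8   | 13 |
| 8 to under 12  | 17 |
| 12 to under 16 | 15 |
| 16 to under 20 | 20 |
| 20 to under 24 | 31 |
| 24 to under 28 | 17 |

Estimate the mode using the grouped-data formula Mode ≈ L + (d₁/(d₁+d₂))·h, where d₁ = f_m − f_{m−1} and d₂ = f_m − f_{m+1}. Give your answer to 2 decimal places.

Modal class: 20 to under 24 (highest frequency 31).
d₁ = 31 − 20 = 11, d₂ = 31 − 17 = 14
Mode ≈ 20 + (11/(11+14)) × 4 = 20 + 1.7600 = 21.7600

21.76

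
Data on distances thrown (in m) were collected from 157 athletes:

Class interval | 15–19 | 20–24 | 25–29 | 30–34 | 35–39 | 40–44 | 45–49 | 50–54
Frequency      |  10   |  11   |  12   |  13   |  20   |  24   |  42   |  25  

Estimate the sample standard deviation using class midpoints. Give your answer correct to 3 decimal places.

10.615

Midpoints: 17, 22, 27, 32, 37, 42, 47, 52
n = 157, Σfm = 6174, mean = 39.3248
Σfm² = 260368
Σf(m − x̄)² = Σfm² − (Σfm)²/n = 260368 − 6174²/157 = 17576.4331
Sample variance = 17576.4331 / 156 = 112.6694
Standard deviation = √112.6694 = 10.6146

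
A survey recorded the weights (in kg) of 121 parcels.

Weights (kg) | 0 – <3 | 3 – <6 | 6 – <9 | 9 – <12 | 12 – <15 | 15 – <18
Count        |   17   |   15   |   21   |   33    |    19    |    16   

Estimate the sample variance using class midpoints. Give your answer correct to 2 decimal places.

22.16

Midpoints: 1.5, 4.5, 7.5, 10.5, 13.5, 16.5
n = 121, Σfm = 1117.5, mean = 9.2355
Σfm² = 12980.25
Σf(m − x̄)² = Σfm² − (Σfm)²/n = 12980.25 − 1117.5²/121 = 2659.5372
Sample variance = 2659.5372 / 120 = 22.1628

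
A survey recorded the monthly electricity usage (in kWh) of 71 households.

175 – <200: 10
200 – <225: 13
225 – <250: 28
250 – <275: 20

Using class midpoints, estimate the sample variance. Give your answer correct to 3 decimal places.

Midpoints: 187.5, 212.5, 237.5, 262.5
n = 71, Σfm = 16537.5, mean = 232.9225
Σfm² = 3896093.75
Σf(m − x̄)² = Σfm² − (Σfm)²/n = 3896093.75 − 16537.5²/71 = 44137.3239
Sample variance = 44137.3239 / 70 = 630.5332

630.533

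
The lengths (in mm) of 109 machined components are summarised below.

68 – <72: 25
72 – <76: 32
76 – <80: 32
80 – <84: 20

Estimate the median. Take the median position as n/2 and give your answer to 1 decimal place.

75.7

Cumulative frequencies: 25, 57, 89, 109
n = 109; position = n/2 = 54.5.
This falls in the class 72 – <76: L = 72, F = 25, f = 32, h = 4.
Median ≈ 72 + ((54.5 − 25) / 32) × 4 = 75.6875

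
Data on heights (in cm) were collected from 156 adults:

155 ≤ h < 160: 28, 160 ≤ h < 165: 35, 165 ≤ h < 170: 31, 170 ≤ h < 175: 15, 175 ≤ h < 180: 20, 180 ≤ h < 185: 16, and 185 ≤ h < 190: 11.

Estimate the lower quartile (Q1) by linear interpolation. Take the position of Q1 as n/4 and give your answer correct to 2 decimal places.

161.57

Cumulative frequencies: 28, 63, 94, 109, 129, 145, 156
n = 156; position = n/4 = 39.
This falls in the class 160 ≤ h < 165: L = 160, F = 28, f = 35, h = 5.
Lower quartile ≈ 160 + ((39 − 28) / 35) × 5 = 161.5714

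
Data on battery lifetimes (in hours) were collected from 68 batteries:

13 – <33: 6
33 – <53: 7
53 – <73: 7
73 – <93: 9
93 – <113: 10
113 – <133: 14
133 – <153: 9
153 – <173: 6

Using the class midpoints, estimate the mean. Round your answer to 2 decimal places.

Midpoints: 23, 43, 63, 83, 103, 123, 143, 163
Σfm = 6×23 + 7×43 + 7×63 + 9×83 + 10×103 + 14×123 + 9×143 + 6×163 = 6644
n = Σf = 68
Mean = 6644 / 68 = 97.7059

97.71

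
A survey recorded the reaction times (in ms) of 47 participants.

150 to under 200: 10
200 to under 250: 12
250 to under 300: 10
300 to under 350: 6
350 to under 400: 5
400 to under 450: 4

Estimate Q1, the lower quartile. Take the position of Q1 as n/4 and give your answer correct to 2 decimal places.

207.29

Cumulative frequencies: 10, 22, 32, 38, 43, 47
n = 47; position = n/4 = 11.75.
This falls in the class 200 to under 250: L = 200, F = 10, f = 12, h = 50.
Lower quartile ≈ 200 + ((11.75 − 10) / 12) × 50 = 207.2917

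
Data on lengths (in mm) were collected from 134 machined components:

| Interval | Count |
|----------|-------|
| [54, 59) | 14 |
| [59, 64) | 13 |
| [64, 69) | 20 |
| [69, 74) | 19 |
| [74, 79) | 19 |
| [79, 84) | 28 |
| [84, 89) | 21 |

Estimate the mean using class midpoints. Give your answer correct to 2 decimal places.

Midpoints: 56.5, 61.5, 66.5, 71.5, 76.5, 81.5, 86.5
Σfm = 14×56.5 + 13×61.5 + 20×66.5 + 19×71.5 + 19×76.5 + 28×81.5 + 21×86.5 = 9831
n = Σf = 134
Mean = 9831 / 134 = 73.3657

73.37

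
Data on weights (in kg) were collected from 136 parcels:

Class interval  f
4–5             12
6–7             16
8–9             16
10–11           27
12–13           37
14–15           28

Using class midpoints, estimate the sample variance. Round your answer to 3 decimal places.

9.968

Midpoints: 4.5, 6.5, 8.5, 10.5, 12.5, 14.5
n = 136, Σfm = 1446, mean = 10.6324
Σfm² = 16720
Σf(m − x̄)² = Σfm² − (Σfm)²/n = 16720 − 1446²/136 = 1345.6176
Sample variance = 1345.6176 / 135 = 9.9675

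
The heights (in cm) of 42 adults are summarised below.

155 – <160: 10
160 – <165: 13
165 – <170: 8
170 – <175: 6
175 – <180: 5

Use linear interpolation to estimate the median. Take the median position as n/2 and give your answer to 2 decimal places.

164.23

Cumulative frequencies: 10, 23, 31, 37, 42
n = 42; position = n/2 = 21.
This falls in the class 160 – <165: L = 160, F = 10, f = 13, h = 5.
Median ≈ 160 + ((21 − 10) / 13) × 5 = 164.2308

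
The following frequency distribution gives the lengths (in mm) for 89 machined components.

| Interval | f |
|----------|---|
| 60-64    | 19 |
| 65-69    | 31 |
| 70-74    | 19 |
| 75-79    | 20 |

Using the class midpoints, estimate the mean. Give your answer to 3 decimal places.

Midpoints: 62, 67, 72, 77
Σfm = 19×62 + 31×67 + 19×72 + 20×77 = 6163
n = Σf = 89
Mean = 6163 / 89 = 69.2472

69.247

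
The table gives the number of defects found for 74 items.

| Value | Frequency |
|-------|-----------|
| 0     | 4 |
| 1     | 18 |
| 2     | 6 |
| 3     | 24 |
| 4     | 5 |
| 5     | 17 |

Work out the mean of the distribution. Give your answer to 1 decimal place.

Values: 0, 1, 2, 3, 4, 5
Σfx = 4×0 + 18×1 + 6×2 + 24×3 + 5×4 + 17×5 = 207
n = Σf = 74
Mean = 207 / 74 = 2.7973

2.8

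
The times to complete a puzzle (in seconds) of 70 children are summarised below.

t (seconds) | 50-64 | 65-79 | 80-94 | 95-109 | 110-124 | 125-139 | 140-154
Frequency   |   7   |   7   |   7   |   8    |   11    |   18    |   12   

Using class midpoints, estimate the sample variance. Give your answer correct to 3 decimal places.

Midpoints: 57, 72, 87, 102, 117, 132, 147
n = 70, Σfm = 7755, mean = 110.7857
Σfm² = 918765
Σf(m − x̄)² = Σfm² − (Σfm)²/n = 918765 − 7755²/70 = 59621.7857
Sample variance = 59621.7857 / 69 = 864.0839

864.084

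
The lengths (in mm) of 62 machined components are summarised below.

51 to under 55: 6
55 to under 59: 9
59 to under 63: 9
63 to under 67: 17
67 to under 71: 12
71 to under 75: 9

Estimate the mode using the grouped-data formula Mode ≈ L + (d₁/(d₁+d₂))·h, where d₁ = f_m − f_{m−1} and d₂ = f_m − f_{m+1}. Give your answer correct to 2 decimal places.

Modal class: 63 to under 67 (highest frequency 17).
d₁ = 17 − 9 = 8, d₂ = 17 − 12 = 5
Mode ≈ 63 + (8/(8+5)) × 4 = 63 + 2.4615 = 65.4615

65.46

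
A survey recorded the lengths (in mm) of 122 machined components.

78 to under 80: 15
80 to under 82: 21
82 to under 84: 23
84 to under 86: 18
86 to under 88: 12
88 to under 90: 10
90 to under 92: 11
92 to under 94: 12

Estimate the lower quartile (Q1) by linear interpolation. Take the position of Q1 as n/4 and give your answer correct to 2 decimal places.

81.48

Cumulative frequencies: 15, 36, 59, 77, 89, 99, 110, 122
n = 122; position = n/4 = 30.5.
This falls in the class 80 to under 82: L = 80, F = 15, f = 21, h = 2.
Lower quartile ≈ 80 + ((30.5 − 15) / 21) × 2 = 81.4762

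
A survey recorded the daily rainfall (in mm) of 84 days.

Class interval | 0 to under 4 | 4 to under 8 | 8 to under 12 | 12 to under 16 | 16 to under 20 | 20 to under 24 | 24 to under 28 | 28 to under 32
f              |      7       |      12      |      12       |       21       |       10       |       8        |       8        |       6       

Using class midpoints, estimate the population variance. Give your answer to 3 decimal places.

Midpoints: 2, 6, 10, 14, 18, 22, 26, 30
n = 84, Σfm = 1244, mean = 14.8095
Σfm² = 23696
Σf(m − x̄)² = Σfm² − (Σfm)²/n = 23696 − 1244²/84 = 5272.9524
Population variance = 5272.9524 / 84 = 62.7732

62.773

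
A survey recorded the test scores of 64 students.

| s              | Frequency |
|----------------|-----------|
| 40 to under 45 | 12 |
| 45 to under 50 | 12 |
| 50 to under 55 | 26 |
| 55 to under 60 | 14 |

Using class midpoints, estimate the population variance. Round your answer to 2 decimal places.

25.95

Midpoints: 42.5, 47.5, 52.5, 57.5
n = 64, Σfm = 3250, mean = 50.7812
Σfm² = 166700
Σf(m − x̄)² = Σfm² − (Σfm)²/n = 166700 − 3250²/64 = 1660.9375
Population variance = 1660.9375 / 64 = 25.9521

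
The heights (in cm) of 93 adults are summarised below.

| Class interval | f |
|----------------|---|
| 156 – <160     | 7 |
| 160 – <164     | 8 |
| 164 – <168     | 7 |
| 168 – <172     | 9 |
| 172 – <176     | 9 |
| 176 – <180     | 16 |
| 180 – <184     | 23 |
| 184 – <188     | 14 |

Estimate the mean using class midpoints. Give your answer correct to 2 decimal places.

Midpoints: 158, 162, 166, 170, 174, 178, 182, 186
Σfm = 7×158 + 8×162 + 7×166 + 9×170 + 9×174 + 16×178 + 23×182 + 14×186 = 16298
n = Σf = 93
Mean = 16298 / 93 = 175.2473

175.25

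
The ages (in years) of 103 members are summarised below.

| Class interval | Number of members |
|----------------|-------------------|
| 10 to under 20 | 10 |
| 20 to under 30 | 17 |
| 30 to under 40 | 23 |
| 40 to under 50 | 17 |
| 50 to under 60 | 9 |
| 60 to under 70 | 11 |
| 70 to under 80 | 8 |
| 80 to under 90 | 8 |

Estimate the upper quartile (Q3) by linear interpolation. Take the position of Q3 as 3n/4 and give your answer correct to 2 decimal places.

Cumulative frequencies: 10, 27, 50, 67, 76, 87, 95, 103
n = 103; position = 3n/4 = 77.25.
This falls in the class 60 to under 70: L = 60, F = 76, f = 11, h = 10.
Upper quartile ≈ 60 + ((77.25 − 76) / 11) × 10 = 61.1364

61.14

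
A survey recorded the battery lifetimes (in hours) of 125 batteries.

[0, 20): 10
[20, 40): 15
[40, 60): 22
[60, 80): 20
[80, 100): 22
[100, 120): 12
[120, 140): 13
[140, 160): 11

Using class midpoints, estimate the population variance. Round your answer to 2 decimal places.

Midpoints: 10, 30, 50, 70, 90, 110, 130, 150
n = 125, Σfm = 9690, mean = 77.5200
Σfm² = 958100
Σf(m − x̄)² = Σfm² − (Σfm)²/n = 958100 − 9690²/125 = 206931.2000
Population variance = 206931.2000 / 125 = 1655.4496

1655.45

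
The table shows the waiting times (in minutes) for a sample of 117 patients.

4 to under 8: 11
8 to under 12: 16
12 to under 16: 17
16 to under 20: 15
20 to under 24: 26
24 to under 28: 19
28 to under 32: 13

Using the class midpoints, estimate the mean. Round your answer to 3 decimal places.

Midpoints: 6, 10, 14, 18, 22, 26, 30
Σfm = 11×6 + 16×10 + 17×14 + 15×18 + 26×22 + 19×26 + 13×30 = 2190
n = Σf = 117
Mean = 2190 / 117 = 18.7179

18.718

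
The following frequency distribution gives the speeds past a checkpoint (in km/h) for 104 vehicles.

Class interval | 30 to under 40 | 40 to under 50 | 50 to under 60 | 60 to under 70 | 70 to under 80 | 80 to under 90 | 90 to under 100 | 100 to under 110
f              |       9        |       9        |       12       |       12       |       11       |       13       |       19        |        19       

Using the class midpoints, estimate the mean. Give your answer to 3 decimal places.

Midpoints: 35, 45, 55, 65, 75, 85, 95, 105
Σfm = 9×35 + 9×45 + 12×55 + 12×65 + 11×75 + 13×85 + 19×95 + 19×105 = 7890
n = Σf = 104
Mean = 7890 / 104 = 75.8654

75.865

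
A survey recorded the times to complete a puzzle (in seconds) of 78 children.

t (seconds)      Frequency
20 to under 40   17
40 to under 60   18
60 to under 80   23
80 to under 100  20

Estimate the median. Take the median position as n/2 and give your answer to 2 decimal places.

63.48

Cumulative frequencies: 17, 35, 58, 78
n = 78; position = n/2 = 39.
This falls in the class 60 to under 80: L = 60, F = 35, f = 23, h = 20.
Median ≈ 60 + ((39 − 35) / 23) × 20 = 63.4783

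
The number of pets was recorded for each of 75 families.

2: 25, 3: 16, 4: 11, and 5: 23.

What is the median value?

3

Cumulative frequencies: 25, 41, 52, 75
n = 75, so the median is the value in position (n+1)/2 = 38.
Position 38 falls at value 3.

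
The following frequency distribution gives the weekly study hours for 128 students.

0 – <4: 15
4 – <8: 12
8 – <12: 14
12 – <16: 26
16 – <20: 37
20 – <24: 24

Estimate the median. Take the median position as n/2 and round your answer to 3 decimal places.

15.538

Cumulative frequencies: 15, 27, 41, 67, 104, 128
n = 128; position = n/2 = 64.
This falls in the class 12 – <16: L = 12, F = 41, f = 26, h = 4.
Median ≈ 12 + ((64 − 41) / 26) × 4 = 15.5385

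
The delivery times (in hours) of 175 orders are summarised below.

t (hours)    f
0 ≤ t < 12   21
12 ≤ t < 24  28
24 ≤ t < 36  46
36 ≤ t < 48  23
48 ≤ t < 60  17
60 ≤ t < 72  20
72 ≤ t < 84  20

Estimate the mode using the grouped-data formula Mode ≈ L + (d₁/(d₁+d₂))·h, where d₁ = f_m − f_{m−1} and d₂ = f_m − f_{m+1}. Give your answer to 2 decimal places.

Modal class: 24 ≤ t < 36 (highest frequency 46).
d₁ = 46 − 28 = 18, d₂ = 46 − 23 = 23
Mode ≈ 24 + (18/(18+23)) × 12 = 24 + 5.2683 = 29.2683

29.27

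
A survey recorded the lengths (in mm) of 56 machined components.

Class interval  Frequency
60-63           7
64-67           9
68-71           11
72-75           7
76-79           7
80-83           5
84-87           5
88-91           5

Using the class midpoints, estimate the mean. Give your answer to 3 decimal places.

Midpoints: 61.5, 65.5, 69.5, 73.5, 77.5, 81.5, 85.5, 89.5
Σfm = 7×61.5 + 9×65.5 + 11×69.5 + 7×73.5 + 7×77.5 + 5×81.5 + 5×85.5 + 5×89.5 = 4124
n = Σf = 56
Mean = 4124 / 56 = 73.6429

73.643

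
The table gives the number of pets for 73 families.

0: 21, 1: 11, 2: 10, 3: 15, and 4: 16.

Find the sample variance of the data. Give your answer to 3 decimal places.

2.410

Values: 0, 1, 2, 3, 4
n = 73, Σfx = 140, mean = 1.9178
Σfx² = 442
Σf(x − x̄)² = Σfx² − (Σfx)²/n = 442 − 140²/73 = 173.5068
Sample variance = 173.5068 / 72 = 2.4098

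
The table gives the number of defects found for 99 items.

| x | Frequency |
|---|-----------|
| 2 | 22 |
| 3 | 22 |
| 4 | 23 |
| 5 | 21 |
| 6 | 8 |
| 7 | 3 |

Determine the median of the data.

4

Cumulative frequencies: 22, 44, 67, 88, 96, 99
n = 99, so the median is the value in position (n+1)/2 = 50.
Position 50 falls at value 4.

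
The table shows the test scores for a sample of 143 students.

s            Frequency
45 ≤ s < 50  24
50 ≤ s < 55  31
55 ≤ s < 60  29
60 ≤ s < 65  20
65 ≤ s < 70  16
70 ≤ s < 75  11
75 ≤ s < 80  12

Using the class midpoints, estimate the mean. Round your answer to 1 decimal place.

Midpoints: 47.5, 52.5, 57.5, 62.5, 67.5, 72.5, 77.5
Σfm = 24×47.5 + 31×52.5 + 29×57.5 + 20×62.5 + 16×67.5 + 11×72.5 + 12×77.5 = 8492.5
n = Σf = 143
Mean = 8492.5 / 143 = 59.3881

59.4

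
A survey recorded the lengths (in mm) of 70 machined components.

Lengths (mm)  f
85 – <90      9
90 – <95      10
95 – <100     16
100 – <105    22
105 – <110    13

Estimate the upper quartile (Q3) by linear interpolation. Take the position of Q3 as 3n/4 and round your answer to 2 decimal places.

Cumulative frequencies: 9, 19, 35, 57, 70
n = 70; position = 3n/4 = 52.5.
This falls in the class 100 – <105: L = 100, F = 35, f = 22, h = 5.
Upper quartile ≈ 100 + ((52.5 − 35) / 22) × 5 = 103.9773

103.98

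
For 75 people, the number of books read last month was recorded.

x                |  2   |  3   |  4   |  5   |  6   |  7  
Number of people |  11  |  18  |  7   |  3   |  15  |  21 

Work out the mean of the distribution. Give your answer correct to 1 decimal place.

Values: 2, 3, 4, 5, 6, 7
Σfx = 11×2 + 18×3 + 7×4 + 3×5 + 15×6 + 21×7 = 356
n = Σf = 75
Mean = 356 / 75 = 4.7467

4.7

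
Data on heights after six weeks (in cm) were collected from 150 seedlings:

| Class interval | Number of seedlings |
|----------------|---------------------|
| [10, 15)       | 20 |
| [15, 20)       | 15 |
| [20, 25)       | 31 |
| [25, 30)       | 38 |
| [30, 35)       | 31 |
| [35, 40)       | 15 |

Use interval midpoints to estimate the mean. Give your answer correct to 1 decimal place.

Midpoints: 12.5, 17.5, 22.5, 27.5, 32.5, 37.5
Σfm = 20×12.5 + 15×17.5 + 31×22.5 + 38×27.5 + 31×32.5 + 15×37.5 = 3825
n = Σf = 150
Mean = 3825 / 150 = 25.5000

25.5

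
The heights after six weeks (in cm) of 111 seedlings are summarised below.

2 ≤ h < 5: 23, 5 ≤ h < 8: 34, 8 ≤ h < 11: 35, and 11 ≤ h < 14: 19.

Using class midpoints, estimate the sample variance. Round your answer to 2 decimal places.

9.12

Midpoints: 3.5, 6.5, 9.5, 12.5
n = 111, Σfm = 871.5, mean = 7.8514
Σfm² = 7845.75
Σf(m − x̄)² = Σfm² − (Σfm)²/n = 7845.75 − 871.5²/111 = 1003.2973
Sample variance = 1003.2973 / 110 = 9.1209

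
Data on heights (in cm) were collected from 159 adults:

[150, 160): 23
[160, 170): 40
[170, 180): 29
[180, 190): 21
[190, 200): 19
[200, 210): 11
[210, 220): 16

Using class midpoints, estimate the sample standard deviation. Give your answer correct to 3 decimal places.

18.711

Midpoints: 155, 165, 175, 185, 195, 205, 215
n = 159, Σfm = 28525, mean = 179.4025
Σfm² = 5172775
Σf(m − x̄)² = Σfm² − (Σfm)²/n = 5172775 − 28525²/159 = 55318.2390
Sample variance = 55318.2390 / 158 = 350.1154
Standard deviation = √350.1154 = 18.7114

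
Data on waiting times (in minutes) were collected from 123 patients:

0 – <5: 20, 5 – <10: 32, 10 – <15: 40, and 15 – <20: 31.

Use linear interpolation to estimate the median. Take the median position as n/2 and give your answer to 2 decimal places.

Cumulative frequencies: 20, 52, 92, 123
n = 123; position = n/2 = 61.5.
This falls in the class 10 – <15: L = 10, F = 52, f = 40, h = 5.
Median ≈ 10 + ((61.5 − 52) / 40) × 5 = 11.1875

11.19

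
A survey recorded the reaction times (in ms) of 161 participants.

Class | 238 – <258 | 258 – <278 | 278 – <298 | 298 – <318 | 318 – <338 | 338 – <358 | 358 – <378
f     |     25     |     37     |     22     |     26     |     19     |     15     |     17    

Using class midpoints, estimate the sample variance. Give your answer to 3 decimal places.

Midpoints: 248, 268, 288, 308, 328, 348, 368
n = 161, Σfm = 48168, mean = 299.1801
Σfm² = 14649184
Σf(m − x̄)² = Σfm² − (Σfm)²/n = 14649184 − 48168²/161 = 238275.7764
Sample variance = 238275.7764 / 160 = 1489.2236

1489.224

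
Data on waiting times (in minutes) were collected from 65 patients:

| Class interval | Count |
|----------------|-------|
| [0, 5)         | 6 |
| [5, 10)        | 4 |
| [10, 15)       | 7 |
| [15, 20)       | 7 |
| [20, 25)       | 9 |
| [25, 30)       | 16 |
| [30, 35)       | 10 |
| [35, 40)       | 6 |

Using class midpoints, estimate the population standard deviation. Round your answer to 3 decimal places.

10.319

Midpoints: 2.5, 7.5, 12.5, 17.5, 22.5, 27.5, 32.5, 37.5
n = 65, Σfm = 1447.5, mean = 22.2692
Σfm² = 39156.25
Σf(m − x̄)² = Σfm² − (Σfm)²/n = 39156.25 − 1447.5²/65 = 6921.5385
Population variance = 6921.5385 / 65 = 106.4852
Standard deviation = √106.4852 = 10.3192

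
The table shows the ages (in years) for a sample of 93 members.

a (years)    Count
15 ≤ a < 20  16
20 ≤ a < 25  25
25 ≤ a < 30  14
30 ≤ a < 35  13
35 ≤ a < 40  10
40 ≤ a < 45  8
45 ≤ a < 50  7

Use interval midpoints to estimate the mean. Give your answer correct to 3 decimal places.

Midpoints: 17.5, 22.5, 27.5, 32.5, 37.5, 42.5, 47.5
Σfm = 16×17.5 + 25×22.5 + 14×27.5 + 13×32.5 + 10×37.5 + 8×42.5 + 7×47.5 = 2697.5
n = Σf = 93
Mean = 2697.5 / 93 = 29.0054

29.005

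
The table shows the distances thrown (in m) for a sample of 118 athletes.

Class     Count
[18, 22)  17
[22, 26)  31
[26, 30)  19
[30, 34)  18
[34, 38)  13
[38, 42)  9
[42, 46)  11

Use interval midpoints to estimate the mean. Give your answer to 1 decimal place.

Midpoints: 20, 24, 28, 32, 36, 40, 44
Σfm = 17×20 + 31×24 + 19×28 + 18×32 + 13×36 + 9×40 + 11×44 = 3504
n = Σf = 118
Mean = 3504 / 118 = 29.6949

29.7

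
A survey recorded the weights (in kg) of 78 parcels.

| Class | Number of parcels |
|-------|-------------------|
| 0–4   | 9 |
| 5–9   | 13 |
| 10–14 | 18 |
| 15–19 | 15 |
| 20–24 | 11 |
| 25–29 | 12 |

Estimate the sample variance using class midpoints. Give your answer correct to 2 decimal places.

62.79

Midpoints: 2, 7, 12, 17, 22, 27
n = 78, Σfm = 1146, mean = 14.6923
Σfm² = 21672
Σf(m − x̄)² = Σfm² − (Σfm)²/n = 21672 − 1146²/78 = 4834.6154
Sample variance = 4834.6154 / 77 = 62.7872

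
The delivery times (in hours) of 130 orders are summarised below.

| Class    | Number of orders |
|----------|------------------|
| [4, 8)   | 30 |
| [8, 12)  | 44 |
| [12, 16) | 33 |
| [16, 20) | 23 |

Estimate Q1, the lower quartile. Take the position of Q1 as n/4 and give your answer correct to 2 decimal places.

Cumulative frequencies: 30, 74, 107, 130
n = 130; position = n/4 = 32.5.
This falls in the class [8, 12): L = 8, F = 30, f = 44, h = 4.
Lower quartile ≈ 8 + ((32.5 − 30) / 44) × 4 = 8.2273

8.23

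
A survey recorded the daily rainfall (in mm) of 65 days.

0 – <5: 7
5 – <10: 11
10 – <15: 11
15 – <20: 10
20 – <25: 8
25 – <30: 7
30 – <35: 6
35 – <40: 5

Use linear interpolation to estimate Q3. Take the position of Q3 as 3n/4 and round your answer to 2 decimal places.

26.25

Cumulative frequencies: 7, 18, 29, 39, 47, 54, 60, 65
n = 65; position = 3n/4 = 48.75.
This falls in the class 25 – <30: L = 25, F = 47, f = 7, h = 5.
Upper quartile ≈ 25 + ((48.75 − 47) / 7) × 5 = 26.2500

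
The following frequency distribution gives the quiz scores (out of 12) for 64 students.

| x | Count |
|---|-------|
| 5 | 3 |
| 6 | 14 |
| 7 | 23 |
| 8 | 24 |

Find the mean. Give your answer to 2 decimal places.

Values: 5, 6, 7, 8
Σfx = 3×5 + 14×6 + 23×7 + 24×8 = 452
n = Σf = 64
Mean = 452 / 64 = 7.0625

7.06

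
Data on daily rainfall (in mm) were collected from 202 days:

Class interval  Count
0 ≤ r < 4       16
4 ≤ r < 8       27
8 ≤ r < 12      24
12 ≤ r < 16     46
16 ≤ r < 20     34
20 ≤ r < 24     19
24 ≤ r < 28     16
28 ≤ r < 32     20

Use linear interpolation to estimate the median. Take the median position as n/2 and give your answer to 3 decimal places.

Cumulative frequencies: 16, 43, 67, 113, 147, 166, 182, 202
n = 202; position = n/2 = 101.
This falls in the class 12 ≤ r < 16: L = 12, F = 67, f = 46, h = 4.
Median ≈ 12 + ((101 − 67) / 46) × 4 = 14.9565

14.957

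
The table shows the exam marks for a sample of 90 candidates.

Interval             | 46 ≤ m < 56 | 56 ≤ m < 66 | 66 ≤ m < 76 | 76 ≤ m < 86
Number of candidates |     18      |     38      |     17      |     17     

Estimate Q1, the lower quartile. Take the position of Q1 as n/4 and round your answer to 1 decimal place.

57.2

Cumulative frequencies: 18, 56, 73, 90
n = 90; position = n/4 = 22.5.
This falls in the class 56 ≤ m < 66: L = 56, F = 18, f = 38, h = 10.
Lower quartile ≈ 56 + ((22.5 − 18) / 38) × 10 = 57.1842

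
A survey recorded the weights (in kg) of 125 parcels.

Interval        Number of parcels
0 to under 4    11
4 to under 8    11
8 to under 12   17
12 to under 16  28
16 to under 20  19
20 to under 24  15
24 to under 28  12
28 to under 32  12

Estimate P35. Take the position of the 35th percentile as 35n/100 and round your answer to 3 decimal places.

12.679

Cumulative frequencies: 11, 22, 39, 67, 86, 101, 113, 125
n = 125; position = 35n/100 = 43.75.
This falls in the class 12 to under 16: L = 12, F = 39, f = 28, h = 4.
35th percentile ≈ 12 + ((43.75 − 39) / 28) × 4 = 12.6786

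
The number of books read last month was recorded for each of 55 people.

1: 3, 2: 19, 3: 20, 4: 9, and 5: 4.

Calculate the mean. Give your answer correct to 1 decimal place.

2.9

Values: 1, 2, 3, 4, 5
Σfx = 3×1 + 19×2 + 20×3 + 9×4 + 4×5 = 157
n = Σf = 55
Mean = 157 / 55 = 2.8545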